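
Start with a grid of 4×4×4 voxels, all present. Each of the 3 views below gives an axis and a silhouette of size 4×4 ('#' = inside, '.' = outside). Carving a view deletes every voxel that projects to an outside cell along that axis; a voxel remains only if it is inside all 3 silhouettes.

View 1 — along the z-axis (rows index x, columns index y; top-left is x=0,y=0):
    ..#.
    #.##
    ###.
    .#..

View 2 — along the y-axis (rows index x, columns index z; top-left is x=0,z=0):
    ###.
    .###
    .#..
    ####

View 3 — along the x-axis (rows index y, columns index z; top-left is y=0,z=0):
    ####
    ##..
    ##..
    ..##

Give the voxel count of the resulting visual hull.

initial block: 4^3 = 64
after view 1 [z-axis, 8 of 16 cells solid] → remaining = 32
after view 2 [y-axis, 11 of 16 cells solid] → remaining = 19
after view 3 [x-axis, 10 of 16 cells solid] → remaining = 13

voxel count = 13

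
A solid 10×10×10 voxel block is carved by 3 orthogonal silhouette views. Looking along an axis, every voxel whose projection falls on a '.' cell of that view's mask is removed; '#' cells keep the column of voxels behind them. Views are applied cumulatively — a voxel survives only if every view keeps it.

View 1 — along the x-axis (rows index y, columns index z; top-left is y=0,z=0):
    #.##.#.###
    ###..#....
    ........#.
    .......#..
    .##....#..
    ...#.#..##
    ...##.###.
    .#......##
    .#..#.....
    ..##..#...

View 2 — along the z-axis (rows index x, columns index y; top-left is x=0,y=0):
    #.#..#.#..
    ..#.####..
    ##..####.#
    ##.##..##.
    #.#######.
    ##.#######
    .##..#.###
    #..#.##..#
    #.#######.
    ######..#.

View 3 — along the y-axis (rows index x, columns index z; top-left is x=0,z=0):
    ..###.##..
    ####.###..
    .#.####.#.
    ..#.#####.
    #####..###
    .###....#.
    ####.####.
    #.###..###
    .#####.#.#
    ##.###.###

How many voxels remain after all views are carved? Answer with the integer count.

remaining voxels: 148

start: 10×10×10 = 1000 voxels
V1 x: intersect with YZ mask (33 set) -- 330 left
V2 z: intersect with XY mask (65 set) -- 223 left
V3 y: intersect with XZ mask (66 set) -- 148 left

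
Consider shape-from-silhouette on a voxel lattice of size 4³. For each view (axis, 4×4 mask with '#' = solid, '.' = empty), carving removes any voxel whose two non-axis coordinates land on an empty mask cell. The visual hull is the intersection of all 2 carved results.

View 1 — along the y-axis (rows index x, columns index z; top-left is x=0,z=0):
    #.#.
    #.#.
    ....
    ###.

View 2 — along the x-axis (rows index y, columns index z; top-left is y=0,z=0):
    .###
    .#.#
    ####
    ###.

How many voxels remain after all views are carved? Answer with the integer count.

before carving: 64 voxels (4×4×4)
carve view 1 (along y, XZ-mask fill 7/16): 28 voxels remain
carve view 2 (along x, YZ-mask fill 12/16): 19 voxels remain

|visual hull| = 19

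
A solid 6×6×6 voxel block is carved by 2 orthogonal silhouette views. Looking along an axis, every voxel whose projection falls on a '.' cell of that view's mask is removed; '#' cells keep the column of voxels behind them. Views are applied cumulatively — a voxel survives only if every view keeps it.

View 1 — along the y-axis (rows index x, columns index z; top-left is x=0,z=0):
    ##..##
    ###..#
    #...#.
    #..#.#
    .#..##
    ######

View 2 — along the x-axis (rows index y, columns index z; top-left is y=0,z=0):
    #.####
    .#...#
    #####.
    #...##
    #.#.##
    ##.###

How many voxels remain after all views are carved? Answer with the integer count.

full grid |V| = 216
[1] y-view keeps 22 columns → grid now 132
[2] x-view keeps 24 columns → grid now 94

remaining voxels: 94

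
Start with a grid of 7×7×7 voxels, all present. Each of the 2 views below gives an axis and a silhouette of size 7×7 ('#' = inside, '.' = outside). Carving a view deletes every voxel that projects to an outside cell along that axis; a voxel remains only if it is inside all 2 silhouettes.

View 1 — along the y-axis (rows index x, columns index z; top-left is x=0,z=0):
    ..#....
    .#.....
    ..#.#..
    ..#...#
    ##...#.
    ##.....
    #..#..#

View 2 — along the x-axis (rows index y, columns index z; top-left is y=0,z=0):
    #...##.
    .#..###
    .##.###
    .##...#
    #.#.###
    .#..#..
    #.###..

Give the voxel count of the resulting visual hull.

initial block: 7^3 = 343
step 1: project along y, AND mask (14/49) → |grid| = 98
step 2: project along x, AND mask (26/49) → |grid| = 52

voxel count = 52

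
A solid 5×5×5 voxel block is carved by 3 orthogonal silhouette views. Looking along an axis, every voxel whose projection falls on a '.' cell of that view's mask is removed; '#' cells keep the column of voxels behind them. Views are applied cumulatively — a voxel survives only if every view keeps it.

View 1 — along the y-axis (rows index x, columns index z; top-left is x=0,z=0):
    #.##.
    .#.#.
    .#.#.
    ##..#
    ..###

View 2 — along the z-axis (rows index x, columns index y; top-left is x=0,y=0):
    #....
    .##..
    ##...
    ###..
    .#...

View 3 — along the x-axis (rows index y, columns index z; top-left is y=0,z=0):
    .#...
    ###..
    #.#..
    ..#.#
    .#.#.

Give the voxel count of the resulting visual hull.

voxel count = 8

full grid |V| = 125
carve view 1 (along y, XZ-mask fill 13/25): 65 voxels remain
carve view 2 (along z, XY-mask fill 9/25): 23 voxels remain
carve view 3 (along x, YZ-mask fill 10/25): 8 voxels remain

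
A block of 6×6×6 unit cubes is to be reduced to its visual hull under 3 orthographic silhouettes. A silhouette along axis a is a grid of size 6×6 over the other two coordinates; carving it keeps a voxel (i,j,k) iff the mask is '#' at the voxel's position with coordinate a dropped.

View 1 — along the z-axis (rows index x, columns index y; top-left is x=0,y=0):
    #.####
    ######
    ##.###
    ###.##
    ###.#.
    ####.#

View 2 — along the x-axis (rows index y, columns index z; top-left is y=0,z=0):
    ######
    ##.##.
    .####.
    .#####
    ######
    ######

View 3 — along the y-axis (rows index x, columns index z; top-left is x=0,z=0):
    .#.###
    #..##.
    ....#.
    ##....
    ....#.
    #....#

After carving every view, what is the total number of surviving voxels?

voxel count = 59

before carving: 216 voxels (6×6×6)
[1] z-view keeps 30 columns → grid now 180
[2] x-view keeps 31 columns → grid now 156
[3] y-view keeps 13 columns → grid now 59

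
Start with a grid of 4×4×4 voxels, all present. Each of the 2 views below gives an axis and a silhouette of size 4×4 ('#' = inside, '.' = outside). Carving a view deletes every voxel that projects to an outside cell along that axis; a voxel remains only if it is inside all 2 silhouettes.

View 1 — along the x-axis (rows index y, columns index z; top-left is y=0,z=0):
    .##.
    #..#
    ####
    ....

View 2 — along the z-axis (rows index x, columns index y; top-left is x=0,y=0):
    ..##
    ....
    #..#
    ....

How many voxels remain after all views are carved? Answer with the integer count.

before carving: 64 voxels (4×4×4)
V1 x: intersect with YZ mask (8 set) -- 32 left
V2 z: intersect with XY mask (4 set) -- 6 left

6 voxels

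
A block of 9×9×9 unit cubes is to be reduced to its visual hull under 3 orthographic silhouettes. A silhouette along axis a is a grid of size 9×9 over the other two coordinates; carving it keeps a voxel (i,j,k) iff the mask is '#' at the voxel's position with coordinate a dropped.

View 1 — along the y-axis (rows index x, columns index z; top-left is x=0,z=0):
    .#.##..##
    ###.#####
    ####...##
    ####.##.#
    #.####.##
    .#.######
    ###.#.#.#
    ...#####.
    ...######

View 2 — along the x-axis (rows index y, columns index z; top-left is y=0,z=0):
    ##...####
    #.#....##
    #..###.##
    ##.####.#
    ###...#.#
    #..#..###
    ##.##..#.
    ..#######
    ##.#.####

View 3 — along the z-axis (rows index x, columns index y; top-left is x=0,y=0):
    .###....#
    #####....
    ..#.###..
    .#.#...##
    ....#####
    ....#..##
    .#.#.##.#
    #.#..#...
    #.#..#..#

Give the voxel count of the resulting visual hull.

full grid |V| = 729
step 1: project along y, AND mask (57/81) → |grid| = 513
step 2: project along x, AND mask (52/81) → |grid| = 334
step 3: project along z, AND mask (37/81) → |grid| = 159

|visual hull| = 159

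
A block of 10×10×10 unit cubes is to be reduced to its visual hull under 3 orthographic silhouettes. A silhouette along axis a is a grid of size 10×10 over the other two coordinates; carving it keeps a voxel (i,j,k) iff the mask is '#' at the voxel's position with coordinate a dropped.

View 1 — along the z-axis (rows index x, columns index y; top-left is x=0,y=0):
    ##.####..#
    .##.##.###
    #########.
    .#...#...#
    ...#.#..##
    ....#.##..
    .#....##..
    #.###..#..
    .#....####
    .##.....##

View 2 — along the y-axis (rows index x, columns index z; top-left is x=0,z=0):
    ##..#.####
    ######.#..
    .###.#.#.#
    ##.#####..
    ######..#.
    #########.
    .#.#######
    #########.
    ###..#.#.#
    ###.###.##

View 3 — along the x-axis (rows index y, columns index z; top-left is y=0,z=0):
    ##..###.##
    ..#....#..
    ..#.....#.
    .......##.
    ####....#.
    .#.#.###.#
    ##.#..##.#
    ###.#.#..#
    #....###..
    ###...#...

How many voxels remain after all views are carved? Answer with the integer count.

remaining voxels: 158

full grid |V| = 1000
after view 1 [z-axis, 50 of 100 cells solid] → remaining = 500
after view 2 [y-axis, 74 of 100 cells solid] → remaining = 359
after view 3 [x-axis, 44 of 100 cells solid] → remaining = 158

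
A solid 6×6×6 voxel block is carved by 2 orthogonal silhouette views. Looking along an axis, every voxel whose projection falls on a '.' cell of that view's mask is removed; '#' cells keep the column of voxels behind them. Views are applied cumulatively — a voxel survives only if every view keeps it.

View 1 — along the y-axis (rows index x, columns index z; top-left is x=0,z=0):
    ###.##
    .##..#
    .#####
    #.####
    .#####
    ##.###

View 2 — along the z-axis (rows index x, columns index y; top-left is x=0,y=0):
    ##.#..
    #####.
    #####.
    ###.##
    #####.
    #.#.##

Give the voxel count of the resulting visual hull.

remaining voxels: 125

initial block: 6^3 = 216
after view 1 [y-axis, 28 of 36 cells solid] → remaining = 168
after view 2 [z-axis, 27 of 36 cells solid] → remaining = 125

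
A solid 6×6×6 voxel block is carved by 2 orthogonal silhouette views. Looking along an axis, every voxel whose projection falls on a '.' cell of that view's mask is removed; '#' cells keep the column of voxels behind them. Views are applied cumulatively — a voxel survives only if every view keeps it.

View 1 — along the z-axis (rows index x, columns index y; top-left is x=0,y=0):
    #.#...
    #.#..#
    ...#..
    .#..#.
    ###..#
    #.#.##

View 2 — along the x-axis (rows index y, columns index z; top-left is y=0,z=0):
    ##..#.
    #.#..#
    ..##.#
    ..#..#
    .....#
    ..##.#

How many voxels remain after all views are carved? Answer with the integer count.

remaining voxels: 43

before carving: 216 voxels (6×6×6)
after view 1 [z-axis, 16 of 36 cells solid] → remaining = 96
after view 2 [x-axis, 15 of 36 cells solid] → remaining = 43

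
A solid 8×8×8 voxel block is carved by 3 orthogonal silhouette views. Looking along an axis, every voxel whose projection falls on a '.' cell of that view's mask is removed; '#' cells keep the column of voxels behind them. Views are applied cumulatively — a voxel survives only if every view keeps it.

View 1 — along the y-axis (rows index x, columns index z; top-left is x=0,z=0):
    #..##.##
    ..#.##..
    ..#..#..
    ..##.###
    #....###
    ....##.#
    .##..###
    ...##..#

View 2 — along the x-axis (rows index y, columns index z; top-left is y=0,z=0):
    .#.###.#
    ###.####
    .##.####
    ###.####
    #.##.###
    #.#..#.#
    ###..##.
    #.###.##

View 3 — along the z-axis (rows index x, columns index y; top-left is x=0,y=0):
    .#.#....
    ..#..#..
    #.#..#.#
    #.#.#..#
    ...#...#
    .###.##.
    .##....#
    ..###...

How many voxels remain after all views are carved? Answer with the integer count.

|visual hull| = 73

start: 8×8×8 = 512 voxels
after view 1 [y-axis, 30 of 64 cells solid] → remaining = 240
after view 2 [x-axis, 46 of 64 cells solid] → remaining = 182
after view 3 [z-axis, 25 of 64 cells solid] → remaining = 73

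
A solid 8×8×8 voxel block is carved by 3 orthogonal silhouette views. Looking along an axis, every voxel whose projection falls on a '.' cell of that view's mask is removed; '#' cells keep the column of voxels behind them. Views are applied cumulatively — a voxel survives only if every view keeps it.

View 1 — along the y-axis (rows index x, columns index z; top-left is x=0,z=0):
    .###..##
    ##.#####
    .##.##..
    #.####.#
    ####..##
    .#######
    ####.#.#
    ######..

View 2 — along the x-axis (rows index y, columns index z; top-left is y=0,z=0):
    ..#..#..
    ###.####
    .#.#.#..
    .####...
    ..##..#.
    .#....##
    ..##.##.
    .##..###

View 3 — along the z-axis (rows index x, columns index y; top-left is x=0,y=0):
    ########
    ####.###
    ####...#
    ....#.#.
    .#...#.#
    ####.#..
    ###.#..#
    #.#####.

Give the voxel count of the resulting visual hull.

voxel count = 126

full grid |V| = 512
V1 y: intersect with XZ mask (47 set) -- 376 left
V2 x: intersect with YZ mask (31 set) -- 188 left
V3 z: intersect with XY mask (41 set) -- 126 left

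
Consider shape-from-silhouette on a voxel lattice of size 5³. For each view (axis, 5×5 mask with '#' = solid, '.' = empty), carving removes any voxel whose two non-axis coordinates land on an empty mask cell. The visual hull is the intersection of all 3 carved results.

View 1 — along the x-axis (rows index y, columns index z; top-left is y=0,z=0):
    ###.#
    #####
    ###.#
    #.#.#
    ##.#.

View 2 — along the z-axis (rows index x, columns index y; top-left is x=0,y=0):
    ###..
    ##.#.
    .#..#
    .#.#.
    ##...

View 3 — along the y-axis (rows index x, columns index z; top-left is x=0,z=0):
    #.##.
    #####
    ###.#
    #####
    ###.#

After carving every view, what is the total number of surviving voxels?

voxel count = 41

start: 5×5×5 = 125 voxels
[1] x-view keeps 19 columns → grid now 95
[2] z-view keeps 12 columns → grid now 50
[3] y-view keeps 21 columns → grid now 41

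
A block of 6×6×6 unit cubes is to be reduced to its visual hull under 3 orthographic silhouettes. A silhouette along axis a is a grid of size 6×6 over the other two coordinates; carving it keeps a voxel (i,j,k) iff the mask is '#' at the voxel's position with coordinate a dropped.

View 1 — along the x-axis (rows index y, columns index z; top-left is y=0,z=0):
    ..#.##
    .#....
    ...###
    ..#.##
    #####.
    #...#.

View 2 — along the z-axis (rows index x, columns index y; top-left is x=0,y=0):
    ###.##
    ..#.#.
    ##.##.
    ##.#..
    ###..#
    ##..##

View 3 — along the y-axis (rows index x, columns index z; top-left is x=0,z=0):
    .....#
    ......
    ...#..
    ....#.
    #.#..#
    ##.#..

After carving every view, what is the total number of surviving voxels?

remaining voxels: 14

start: 6×6×6 = 216 voxels
[1] x-view keeps 17 columns → grid now 102
[2] z-view keeps 22 columns → grid now 61
[3] y-view keeps 9 columns → grid now 14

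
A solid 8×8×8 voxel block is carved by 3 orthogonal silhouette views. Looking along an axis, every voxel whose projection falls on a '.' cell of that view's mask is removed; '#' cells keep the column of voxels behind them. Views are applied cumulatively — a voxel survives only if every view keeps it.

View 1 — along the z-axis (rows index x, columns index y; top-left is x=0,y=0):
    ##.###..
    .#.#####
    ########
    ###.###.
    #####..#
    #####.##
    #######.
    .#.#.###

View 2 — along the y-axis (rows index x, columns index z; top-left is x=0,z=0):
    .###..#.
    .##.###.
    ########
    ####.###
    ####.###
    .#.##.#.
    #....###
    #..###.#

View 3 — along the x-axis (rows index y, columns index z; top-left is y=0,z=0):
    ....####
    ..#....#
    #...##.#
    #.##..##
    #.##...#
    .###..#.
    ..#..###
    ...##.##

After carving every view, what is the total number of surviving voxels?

start: 8×8×8 = 512 voxels
after view 1 [z-axis, 50 of 64 cells solid] → remaining = 400
after view 2 [y-axis, 44 of 64 cells solid] → remaining = 279
after view 3 [x-axis, 31 of 64 cells solid] → remaining = 130

|visual hull| = 130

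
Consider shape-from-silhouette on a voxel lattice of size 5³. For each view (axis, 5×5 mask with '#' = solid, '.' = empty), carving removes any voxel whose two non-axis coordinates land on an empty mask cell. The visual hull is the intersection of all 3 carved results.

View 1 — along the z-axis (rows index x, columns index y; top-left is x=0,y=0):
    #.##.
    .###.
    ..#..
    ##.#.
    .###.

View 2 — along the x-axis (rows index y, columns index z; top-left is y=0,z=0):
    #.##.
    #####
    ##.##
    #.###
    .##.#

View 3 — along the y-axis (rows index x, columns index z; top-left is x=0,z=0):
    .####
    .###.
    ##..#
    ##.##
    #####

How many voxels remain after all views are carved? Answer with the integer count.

40 voxels

start: 5×5×5 = 125 voxels
after view 1 [z-axis, 13 of 25 cells solid] → remaining = 65
after view 2 [x-axis, 19 of 25 cells solid] → remaining = 53
after view 3 [y-axis, 19 of 25 cells solid] → remaining = 40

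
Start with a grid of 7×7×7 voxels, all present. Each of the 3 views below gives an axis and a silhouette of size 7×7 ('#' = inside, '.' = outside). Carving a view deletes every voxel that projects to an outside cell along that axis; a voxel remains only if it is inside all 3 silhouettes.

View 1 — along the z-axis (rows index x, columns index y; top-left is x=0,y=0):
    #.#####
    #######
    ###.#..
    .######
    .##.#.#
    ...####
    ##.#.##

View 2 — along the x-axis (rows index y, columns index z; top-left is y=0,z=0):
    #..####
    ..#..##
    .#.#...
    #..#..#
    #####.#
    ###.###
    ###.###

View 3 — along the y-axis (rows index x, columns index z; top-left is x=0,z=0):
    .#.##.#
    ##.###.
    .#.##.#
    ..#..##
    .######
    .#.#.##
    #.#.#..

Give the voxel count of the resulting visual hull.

full grid |V| = 343
step 1: project along z, AND mask (36/49) → |grid| = 252
step 2: project along x, AND mask (31/49) → |grid| = 162
step 3: project along y, AND mask (29/49) → |grid| = 96

voxel count = 96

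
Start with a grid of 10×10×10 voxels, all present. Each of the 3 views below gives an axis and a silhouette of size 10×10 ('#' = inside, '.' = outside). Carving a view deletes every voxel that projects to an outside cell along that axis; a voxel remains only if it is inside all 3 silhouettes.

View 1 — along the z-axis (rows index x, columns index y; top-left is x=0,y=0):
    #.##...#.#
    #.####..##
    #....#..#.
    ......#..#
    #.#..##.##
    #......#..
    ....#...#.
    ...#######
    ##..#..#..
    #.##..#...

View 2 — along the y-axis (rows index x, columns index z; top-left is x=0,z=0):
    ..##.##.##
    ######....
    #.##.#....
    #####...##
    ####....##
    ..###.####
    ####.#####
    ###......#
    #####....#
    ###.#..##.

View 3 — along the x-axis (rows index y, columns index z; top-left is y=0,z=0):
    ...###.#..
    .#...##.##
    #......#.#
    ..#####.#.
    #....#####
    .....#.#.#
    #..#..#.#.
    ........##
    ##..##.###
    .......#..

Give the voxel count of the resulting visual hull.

initial block: 10^3 = 1000
carve view 1 (along z, XY-mask fill 42/100): 420 voxels remain
carve view 2 (along y, XZ-mask fill 61/100): 242 voxels remain
carve view 3 (along x, YZ-mask fill 41/100): 86 voxels remain

voxel count = 86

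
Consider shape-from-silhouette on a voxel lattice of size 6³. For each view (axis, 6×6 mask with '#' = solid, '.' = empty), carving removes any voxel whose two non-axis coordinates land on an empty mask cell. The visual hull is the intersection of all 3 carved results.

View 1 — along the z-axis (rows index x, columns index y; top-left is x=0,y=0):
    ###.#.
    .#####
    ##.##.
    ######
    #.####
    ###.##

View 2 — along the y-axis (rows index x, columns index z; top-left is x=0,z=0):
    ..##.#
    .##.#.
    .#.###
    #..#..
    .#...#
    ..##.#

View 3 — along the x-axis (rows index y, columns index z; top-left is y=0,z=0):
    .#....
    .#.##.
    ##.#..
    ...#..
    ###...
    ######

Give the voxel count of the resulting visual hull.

start: 6×6×6 = 216 voxels
[1] z-view keeps 29 columns → grid now 174
[2] y-view keeps 17 columns → grid now 80
[3] x-view keeps 17 columns → grid now 35

35 voxels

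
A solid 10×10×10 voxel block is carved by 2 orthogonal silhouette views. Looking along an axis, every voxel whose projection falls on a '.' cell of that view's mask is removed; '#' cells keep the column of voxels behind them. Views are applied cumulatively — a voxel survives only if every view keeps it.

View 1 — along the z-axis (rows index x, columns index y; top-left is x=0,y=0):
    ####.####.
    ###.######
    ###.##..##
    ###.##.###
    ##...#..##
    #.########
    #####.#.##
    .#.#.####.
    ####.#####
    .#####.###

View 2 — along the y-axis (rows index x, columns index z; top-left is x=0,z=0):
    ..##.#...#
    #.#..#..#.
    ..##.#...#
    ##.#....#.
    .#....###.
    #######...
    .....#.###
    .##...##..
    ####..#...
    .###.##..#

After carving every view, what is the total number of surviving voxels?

|visual hull| = 360

start: 10×10×10 = 1000 voxels
[1] z-view keeps 77 columns → grid now 770
[2] y-view keeps 46 columns → grid now 360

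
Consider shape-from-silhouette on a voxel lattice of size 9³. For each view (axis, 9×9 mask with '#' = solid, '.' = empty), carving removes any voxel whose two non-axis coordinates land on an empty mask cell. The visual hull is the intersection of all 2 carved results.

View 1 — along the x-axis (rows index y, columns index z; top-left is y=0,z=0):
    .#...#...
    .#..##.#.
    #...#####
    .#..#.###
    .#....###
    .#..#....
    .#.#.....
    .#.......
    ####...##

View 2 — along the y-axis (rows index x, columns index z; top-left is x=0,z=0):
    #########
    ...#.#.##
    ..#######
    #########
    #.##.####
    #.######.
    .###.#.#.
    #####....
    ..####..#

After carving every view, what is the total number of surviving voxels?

full grid |V| = 729
  1. axis=0 (YZ plane), |mask|=32  ⇒  voxels=288
  2. axis=1 (XZ plane), |mask|=58  ⇒  voxels=190

voxel count = 190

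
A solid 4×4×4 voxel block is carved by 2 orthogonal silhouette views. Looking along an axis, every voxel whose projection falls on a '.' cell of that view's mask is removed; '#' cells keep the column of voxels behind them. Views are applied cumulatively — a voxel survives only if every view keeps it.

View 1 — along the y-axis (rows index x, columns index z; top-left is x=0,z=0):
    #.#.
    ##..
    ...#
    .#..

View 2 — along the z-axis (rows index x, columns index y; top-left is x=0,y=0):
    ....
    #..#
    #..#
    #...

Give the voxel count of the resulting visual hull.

remaining voxels: 7

start: 4×4×4 = 64 voxels
[1] y-view keeps 6 columns → grid now 24
[2] z-view keeps 5 columns → grid now 7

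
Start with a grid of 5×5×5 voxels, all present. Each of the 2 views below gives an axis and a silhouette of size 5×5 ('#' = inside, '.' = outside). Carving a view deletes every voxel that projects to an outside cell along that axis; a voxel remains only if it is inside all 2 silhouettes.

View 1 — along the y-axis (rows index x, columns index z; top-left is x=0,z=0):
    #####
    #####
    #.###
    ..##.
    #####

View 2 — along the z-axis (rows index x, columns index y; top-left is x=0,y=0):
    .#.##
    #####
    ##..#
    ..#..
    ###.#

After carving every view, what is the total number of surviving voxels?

before carving: 125 voxels (5×5×5)
  1. axis=1 (XZ plane), |mask|=21  ⇒  voxels=105
  2. axis=2 (XY plane), |mask|=16  ⇒  voxels=74

voxel count = 74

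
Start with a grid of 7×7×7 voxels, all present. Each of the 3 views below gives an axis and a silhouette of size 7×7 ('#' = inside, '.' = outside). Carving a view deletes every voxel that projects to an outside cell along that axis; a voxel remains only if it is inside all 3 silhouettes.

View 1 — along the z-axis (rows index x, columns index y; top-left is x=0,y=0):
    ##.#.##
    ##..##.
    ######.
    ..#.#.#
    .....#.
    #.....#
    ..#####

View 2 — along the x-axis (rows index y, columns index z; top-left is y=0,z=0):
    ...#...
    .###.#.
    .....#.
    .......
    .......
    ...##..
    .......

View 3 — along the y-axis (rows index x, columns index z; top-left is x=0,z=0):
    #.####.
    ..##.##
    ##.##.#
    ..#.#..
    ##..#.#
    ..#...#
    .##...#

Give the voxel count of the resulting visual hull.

start: 7×7×7 = 343 voxels
after view 1 [z-axis, 26 of 49 cells solid] → remaining = 182
after view 2 [x-axis, 8 of 49 cells solid] → remaining = 29
after view 3 [y-axis, 25 of 49 cells solid] → remaining = 17

17 voxels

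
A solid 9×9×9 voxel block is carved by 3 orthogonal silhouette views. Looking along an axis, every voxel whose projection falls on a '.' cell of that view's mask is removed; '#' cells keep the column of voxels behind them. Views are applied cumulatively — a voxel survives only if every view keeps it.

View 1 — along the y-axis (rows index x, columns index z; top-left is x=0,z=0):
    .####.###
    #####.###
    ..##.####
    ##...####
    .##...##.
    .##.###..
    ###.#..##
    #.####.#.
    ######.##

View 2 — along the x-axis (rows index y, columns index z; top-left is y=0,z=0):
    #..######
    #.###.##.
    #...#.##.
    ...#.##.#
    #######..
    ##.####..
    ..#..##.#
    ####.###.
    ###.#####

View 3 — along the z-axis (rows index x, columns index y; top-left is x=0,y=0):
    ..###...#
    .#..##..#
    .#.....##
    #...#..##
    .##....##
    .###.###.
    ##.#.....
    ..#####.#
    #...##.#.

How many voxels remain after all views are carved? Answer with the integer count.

start: 9×9×9 = 729 voxels
[1] y-view keeps 56 columns → grid now 504
[2] x-view keeps 53 columns → grid now 322
[3] z-view keeps 38 columns → grid now 159

voxel count = 159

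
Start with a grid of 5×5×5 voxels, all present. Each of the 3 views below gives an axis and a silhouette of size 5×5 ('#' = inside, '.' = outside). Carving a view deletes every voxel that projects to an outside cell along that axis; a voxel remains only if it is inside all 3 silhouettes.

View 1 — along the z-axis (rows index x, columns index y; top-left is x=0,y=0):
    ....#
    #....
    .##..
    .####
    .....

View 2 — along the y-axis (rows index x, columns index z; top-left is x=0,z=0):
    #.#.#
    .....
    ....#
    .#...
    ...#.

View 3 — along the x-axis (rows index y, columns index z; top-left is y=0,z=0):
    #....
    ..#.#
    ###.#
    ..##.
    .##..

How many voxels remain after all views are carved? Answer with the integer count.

before carving: 125 voxels (5×5×5)
V1 z: intersect with XY mask (8 set) -- 40 left
V2 y: intersect with XZ mask (6 set) -- 9 left
V3 x: intersect with YZ mask (11 set) -- 5 left

5 voxels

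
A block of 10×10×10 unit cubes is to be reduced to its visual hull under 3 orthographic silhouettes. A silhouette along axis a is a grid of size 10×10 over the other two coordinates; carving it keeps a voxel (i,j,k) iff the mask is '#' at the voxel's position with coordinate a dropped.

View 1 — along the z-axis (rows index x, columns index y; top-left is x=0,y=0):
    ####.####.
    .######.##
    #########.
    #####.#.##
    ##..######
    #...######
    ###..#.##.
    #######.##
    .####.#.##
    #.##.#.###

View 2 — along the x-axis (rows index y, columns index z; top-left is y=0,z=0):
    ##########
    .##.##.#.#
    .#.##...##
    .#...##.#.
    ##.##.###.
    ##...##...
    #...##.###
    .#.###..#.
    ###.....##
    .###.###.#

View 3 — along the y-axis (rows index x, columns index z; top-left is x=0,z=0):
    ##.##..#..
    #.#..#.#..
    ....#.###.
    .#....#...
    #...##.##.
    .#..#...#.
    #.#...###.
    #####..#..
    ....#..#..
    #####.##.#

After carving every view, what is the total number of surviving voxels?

remaining voxels: 194

start: 10×10×10 = 1000 voxels
[1] z-view keeps 77 columns → grid now 770
[2] x-view keeps 59 columns → grid now 454
[3] y-view keeps 44 columns → grid now 194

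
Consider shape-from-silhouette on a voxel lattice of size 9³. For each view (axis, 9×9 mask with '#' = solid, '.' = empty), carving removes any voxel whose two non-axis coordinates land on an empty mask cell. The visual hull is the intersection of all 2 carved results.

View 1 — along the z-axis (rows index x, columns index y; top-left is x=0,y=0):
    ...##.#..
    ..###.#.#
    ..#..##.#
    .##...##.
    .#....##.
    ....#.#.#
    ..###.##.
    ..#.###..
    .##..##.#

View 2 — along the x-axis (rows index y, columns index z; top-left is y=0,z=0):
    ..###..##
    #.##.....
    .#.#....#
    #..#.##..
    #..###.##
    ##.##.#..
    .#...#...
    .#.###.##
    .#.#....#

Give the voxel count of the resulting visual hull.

|visual hull| = 132

start: 9×9×9 = 729 voxels
carve view 1 (along z, XY-mask fill 36/81): 324 voxels remain
carve view 2 (along x, YZ-mask fill 37/81): 132 voxels remain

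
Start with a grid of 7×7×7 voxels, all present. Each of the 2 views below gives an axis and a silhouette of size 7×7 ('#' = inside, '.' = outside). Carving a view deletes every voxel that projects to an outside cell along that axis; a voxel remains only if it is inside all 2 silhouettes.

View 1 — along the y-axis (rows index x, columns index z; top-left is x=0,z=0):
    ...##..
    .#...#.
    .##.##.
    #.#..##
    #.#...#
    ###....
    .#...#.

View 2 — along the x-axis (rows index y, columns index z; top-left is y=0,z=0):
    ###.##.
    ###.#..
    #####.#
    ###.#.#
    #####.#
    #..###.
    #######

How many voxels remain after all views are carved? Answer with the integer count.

initial block: 7^3 = 343
step 1: project along y, AND mask (20/49) → |grid| = 140
step 2: project along x, AND mask (37/49) → |grid| = 107

|visual hull| = 107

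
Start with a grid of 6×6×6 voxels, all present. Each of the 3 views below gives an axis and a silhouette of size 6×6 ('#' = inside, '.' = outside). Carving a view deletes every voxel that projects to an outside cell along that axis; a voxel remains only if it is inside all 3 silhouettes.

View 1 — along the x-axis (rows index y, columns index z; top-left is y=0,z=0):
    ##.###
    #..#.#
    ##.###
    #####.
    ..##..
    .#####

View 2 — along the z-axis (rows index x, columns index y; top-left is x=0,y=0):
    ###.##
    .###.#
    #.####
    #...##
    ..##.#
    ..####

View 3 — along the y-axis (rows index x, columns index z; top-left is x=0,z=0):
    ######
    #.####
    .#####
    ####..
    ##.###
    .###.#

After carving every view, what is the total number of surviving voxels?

start: 6×6×6 = 216 voxels
step 1: project along x, AND mask (25/36) → |grid| = 150
step 2: project along z, AND mask (24/36) → |grid| = 104
step 3: project along y, AND mask (29/36) → |grid| = 87

87 voxels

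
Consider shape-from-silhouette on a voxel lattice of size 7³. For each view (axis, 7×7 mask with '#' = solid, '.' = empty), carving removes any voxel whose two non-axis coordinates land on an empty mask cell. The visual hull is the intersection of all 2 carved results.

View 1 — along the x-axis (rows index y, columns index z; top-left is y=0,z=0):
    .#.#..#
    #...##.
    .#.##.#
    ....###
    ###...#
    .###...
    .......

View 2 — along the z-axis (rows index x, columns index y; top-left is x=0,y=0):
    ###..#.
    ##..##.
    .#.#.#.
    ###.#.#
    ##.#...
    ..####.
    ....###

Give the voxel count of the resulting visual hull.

before carving: 343 voxels (7×7×7)
V1 x: intersect with YZ mask (20 set) -- 140 left
V2 z: intersect with XY mask (26 set) -- 79 left

79 voxels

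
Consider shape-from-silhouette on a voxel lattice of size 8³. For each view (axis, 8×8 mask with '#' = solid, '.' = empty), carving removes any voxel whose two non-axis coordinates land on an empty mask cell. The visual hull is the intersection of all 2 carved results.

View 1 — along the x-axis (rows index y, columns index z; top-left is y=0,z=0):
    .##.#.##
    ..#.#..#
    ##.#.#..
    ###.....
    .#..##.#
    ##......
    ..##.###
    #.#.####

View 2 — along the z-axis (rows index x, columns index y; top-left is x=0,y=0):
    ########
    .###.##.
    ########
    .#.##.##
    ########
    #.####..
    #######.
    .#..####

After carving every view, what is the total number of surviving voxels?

before carving: 512 voxels (8×8×8)
step 1: project along x, AND mask (32/64) → |grid| = 256
step 2: project along z, AND mask (51/64) → |grid| = 198

|visual hull| = 198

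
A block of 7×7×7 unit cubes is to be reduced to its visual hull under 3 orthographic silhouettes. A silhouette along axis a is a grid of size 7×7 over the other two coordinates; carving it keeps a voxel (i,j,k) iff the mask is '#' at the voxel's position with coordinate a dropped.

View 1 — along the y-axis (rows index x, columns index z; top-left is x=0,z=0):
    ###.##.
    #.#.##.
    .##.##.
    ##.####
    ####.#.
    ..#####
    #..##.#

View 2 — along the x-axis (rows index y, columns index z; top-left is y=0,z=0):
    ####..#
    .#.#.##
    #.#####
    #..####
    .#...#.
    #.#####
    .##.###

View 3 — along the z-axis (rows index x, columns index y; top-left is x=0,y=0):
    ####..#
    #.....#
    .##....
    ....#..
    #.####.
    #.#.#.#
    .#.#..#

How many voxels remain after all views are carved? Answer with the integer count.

initial block: 7^3 = 343
[1] y-view keeps 33 columns → grid now 231
[2] x-view keeps 33 columns → grid now 154
[3] z-view keeps 22 columns → grid now 66

voxel count = 66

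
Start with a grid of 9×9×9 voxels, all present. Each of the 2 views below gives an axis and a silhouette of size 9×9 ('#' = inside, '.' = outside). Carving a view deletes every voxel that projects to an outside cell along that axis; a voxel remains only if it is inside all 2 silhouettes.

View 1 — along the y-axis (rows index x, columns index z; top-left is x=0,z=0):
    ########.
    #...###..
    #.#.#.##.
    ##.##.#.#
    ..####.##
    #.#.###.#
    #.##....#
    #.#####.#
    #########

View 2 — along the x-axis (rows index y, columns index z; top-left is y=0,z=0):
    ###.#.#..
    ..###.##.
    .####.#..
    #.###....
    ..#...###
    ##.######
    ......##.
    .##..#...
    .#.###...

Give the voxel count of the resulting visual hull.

before carving: 729 voxels (9×9×9)
V1 y: intersect with XZ mask (55 set) -- 495 left
V2 x: intersect with YZ mask (40 set) -- 247 left

remaining voxels: 247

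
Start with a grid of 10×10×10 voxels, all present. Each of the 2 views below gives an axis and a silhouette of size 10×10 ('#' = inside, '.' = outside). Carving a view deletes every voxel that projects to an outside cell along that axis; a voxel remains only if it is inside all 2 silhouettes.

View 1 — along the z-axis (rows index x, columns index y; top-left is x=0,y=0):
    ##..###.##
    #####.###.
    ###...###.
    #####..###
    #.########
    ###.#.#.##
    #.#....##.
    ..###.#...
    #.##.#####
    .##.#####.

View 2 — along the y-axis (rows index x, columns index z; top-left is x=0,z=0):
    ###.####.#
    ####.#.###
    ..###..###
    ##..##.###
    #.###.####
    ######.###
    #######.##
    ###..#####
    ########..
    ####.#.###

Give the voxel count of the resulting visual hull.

before carving: 1000 voxels (10×10×10)
carve view 1 (along z, XY-mask fill 68/100): 680 voxels remain
carve view 2 (along y, XZ-mask fill 79/100): 535 voxels remain

|visual hull| = 535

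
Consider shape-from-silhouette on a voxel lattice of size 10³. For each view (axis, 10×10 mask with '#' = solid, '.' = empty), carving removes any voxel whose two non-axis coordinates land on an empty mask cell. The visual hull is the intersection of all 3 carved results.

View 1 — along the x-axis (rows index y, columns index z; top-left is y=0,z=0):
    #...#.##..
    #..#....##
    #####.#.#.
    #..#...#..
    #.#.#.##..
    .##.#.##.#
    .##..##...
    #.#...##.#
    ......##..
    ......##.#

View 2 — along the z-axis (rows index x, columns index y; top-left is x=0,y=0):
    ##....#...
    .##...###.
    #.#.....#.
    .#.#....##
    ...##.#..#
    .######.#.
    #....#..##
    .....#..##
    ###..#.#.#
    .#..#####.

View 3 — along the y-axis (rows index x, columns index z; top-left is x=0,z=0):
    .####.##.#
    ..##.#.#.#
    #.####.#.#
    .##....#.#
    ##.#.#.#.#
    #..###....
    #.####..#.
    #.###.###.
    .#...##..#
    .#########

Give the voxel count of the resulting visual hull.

start: 10×10×10 = 1000 voxels
  1. axis=0 (YZ plane), |mask|=43  ⇒  voxels=430
  2. axis=2 (XY plane), |mask|=45  ⇒  voxels=186
  3. axis=1 (XZ plane), |mask|=59  ⇒  voxels=97

voxel count = 97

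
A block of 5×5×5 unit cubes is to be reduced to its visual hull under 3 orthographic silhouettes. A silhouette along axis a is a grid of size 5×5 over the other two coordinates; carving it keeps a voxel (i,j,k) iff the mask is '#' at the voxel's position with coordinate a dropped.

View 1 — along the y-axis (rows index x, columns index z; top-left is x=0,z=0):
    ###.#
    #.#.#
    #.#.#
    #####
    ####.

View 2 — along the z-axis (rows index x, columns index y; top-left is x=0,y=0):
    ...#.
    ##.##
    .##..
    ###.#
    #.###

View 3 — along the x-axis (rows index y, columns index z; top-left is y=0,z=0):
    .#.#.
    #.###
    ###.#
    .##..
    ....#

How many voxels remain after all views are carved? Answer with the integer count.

full grid |V| = 125
[1] y-view keeps 19 columns → grid now 95
[2] z-view keeps 15 columns → grid now 58
[3] x-view keeps 13 columns → grid now 31

remaining voxels: 31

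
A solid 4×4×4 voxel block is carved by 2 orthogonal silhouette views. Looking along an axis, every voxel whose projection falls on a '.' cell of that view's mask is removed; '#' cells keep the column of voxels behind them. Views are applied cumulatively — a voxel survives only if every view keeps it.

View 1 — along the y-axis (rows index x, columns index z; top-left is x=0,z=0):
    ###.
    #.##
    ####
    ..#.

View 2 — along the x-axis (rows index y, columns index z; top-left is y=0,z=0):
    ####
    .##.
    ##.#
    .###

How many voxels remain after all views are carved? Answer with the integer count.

initial block: 4^3 = 64
carve view 1 (along y, XZ-mask fill 11/16): 44 voxels remain
carve view 2 (along x, YZ-mask fill 12/16): 32 voxels remain

remaining voxels: 32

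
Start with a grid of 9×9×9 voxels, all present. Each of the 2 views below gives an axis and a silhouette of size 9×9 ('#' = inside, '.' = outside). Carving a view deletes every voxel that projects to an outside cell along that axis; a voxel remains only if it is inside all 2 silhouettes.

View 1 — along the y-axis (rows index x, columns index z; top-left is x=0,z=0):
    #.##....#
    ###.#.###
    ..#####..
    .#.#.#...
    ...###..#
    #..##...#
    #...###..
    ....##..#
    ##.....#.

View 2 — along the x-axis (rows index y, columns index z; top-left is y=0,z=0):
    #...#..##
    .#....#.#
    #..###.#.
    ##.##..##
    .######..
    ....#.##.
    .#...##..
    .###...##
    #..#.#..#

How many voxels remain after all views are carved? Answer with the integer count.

initial block: 9^3 = 729
after view 1 [y-axis, 37 of 81 cells solid] → remaining = 333
after view 2 [x-axis, 39 of 81 cells solid] → remaining = 163

|visual hull| = 163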